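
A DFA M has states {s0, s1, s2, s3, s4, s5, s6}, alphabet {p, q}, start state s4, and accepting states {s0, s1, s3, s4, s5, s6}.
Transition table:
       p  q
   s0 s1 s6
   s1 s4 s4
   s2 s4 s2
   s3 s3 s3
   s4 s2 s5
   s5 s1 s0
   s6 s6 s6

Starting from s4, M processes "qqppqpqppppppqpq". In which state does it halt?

s4 --q--> s5
s5 --q--> s0
s0 --p--> s1
s1 --p--> s4
s4 --q--> s5
s5 --p--> s1
s1 --q--> s4
s4 --p--> s2
s2 --p--> s4
s4 --p--> s2
s2 --p--> s4
s4 --p--> s2
s2 --p--> s4
s4 --q--> s5
s5 --p--> s1
s1 --q--> s4

s4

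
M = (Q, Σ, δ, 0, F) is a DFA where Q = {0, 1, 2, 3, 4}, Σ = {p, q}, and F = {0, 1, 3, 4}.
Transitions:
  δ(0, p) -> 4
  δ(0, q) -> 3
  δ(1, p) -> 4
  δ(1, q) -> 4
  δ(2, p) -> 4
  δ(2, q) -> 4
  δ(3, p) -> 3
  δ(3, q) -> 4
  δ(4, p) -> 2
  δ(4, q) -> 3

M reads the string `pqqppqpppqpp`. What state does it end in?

4

0 --p--> 4
4 --q--> 3
3 --q--> 4
4 --p--> 2
2 --p--> 4
4 --q--> 3
3 --p--> 3
3 --p--> 3
3 --p--> 3
3 --q--> 4
4 --p--> 2
2 --p--> 4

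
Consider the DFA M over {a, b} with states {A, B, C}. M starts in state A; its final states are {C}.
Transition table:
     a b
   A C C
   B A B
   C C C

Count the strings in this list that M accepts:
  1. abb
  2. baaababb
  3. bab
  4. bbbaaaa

abb: accepted
baaababb: accepted
bab: accepted
bbbaaaa: accepted

4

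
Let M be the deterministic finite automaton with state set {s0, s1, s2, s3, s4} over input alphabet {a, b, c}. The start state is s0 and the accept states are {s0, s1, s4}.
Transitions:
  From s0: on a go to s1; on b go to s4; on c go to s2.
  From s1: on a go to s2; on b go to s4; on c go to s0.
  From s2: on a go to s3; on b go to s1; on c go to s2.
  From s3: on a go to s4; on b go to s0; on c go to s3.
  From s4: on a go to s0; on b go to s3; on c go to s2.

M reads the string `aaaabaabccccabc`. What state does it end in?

s0 --a--> s1
s1 --a--> s2
s2 --a--> s3
s3 --a--> s4
s4 --b--> s3
s3 --a--> s4
s4 --a--> s0
s0 --b--> s4
s4 --c--> s2
s2 --c--> s2
s2 --c--> s2
s2 --c--> s2
s2 --a--> s3
s3 --b--> s0
s0 --c--> s2

s2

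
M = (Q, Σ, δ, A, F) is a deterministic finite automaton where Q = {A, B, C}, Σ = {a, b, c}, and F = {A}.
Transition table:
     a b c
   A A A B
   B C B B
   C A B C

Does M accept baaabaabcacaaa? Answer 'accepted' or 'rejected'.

accepted

A --b--> A
A --a--> A
A --a--> A
A --a--> A
A --b--> A
A --a--> A
A --a--> A
A --b--> A
A --c--> B
B --a--> C
C --c--> C
C --a--> A
A --a--> A
A --a--> A
End in state A, which is an accepting state.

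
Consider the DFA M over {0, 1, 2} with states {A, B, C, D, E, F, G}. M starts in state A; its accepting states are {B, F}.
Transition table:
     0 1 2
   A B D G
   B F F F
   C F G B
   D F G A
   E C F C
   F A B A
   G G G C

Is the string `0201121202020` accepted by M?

A --0--> B
B --2--> F
F --0--> A
A --1--> D
D --1--> G
G --2--> C
C --1--> G
G --2--> C
C --0--> F
F --2--> A
A --0--> B
B --2--> F
F --0--> A
End in state A, which is not an accepting state.

rejected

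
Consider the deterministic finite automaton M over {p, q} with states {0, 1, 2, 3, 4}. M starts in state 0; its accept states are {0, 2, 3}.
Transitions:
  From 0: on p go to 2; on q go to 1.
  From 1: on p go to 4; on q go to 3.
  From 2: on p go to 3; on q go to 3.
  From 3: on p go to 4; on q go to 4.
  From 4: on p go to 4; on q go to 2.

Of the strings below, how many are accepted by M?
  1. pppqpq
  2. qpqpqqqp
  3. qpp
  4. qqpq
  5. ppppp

1

pppqpq: rejected
qpqpqqqp: rejected
qpp: rejected
qqpq: accepted
ppppp: rejected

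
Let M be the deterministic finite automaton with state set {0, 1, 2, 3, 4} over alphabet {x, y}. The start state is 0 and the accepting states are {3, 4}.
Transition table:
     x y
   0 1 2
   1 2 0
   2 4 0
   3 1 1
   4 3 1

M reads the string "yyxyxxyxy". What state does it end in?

0 --y--> 2
2 --y--> 0
0 --x--> 1
1 --y--> 0
0 --x--> 1
1 --x--> 2
2 --y--> 0
0 --x--> 1
1 --y--> 0

0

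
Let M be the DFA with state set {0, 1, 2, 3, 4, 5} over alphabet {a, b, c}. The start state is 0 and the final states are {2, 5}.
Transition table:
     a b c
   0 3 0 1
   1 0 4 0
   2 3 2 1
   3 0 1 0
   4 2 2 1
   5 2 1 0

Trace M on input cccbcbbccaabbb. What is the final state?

0

0 --c--> 1
1 --c--> 0
0 --c--> 1
1 --b--> 4
4 --c--> 1
1 --b--> 4
4 --b--> 2
2 --c--> 1
1 --c--> 0
0 --a--> 3
3 --a--> 0
0 --b--> 0
0 --b--> 0
0 --b--> 0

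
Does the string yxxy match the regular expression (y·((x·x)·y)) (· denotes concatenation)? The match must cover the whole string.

Split as y·xxy: y matches y and ((x·x)·y) matches xxy.

yes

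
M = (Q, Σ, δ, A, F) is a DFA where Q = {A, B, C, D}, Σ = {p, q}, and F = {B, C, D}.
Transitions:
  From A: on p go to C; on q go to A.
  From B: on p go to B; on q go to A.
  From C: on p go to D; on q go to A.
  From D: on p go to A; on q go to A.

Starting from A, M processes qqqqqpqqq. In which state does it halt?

A --q--> A
A --q--> A
A --q--> A
A --q--> A
A --q--> A
A --p--> C
C --q--> A
A --q--> A
A --q--> A

A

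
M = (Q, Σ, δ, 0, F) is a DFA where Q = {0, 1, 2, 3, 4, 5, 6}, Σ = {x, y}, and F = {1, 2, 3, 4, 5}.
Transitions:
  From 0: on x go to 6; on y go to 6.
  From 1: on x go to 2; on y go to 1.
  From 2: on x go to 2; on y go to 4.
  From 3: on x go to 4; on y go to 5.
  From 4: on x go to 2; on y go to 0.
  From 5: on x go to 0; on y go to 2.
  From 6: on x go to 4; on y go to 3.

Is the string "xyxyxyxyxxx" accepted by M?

0 --x--> 6
6 --y--> 3
3 --x--> 4
4 --y--> 0
0 --x--> 6
6 --y--> 3
3 --x--> 4
4 --y--> 0
0 --x--> 6
6 --x--> 4
4 --x--> 2
End in state 2, which is an accepting state.

accepted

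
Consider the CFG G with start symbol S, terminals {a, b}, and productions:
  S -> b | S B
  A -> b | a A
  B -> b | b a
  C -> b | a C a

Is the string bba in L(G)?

S ⇒ SB ⇒ bB ⇒ bba

yes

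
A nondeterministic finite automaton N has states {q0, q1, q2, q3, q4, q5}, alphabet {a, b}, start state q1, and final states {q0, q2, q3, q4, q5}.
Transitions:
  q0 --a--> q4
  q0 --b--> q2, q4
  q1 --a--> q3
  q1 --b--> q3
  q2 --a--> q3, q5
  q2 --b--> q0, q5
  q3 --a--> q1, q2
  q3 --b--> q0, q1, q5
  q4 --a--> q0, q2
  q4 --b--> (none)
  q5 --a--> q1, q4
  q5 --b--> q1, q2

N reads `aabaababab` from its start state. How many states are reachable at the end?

Start: {q1}
read a: {q3}
read a: {q1, q2}
read b: {q0, q3, q5}
read a: {q1, q2, q4}
read a: {q0, q2, q3, q5}
read b: {q0, q1, q2, q4, q5}
read a: {q0, q1, q2, q3, q4, q5}
read b: {q0, q1, q2, q3, q4, q5}
read a: {q0, q1, q2, q3, q4, q5}
read b: {q0, q1, q2, q3, q4, q5}
Final reachable set {q0, q1, q2, q3, q4, q5} has 6 states.

6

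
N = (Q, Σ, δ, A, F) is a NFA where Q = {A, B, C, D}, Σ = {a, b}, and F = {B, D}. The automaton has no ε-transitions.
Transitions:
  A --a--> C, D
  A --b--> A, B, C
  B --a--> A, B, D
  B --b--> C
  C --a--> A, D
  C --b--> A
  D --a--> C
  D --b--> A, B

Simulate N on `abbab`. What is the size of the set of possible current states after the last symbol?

3

Start: {A}
read a: {C, D}
read b: {A, B}
read b: {A, B, C}
read a: {A, B, C, D}
read b: {A, B, C}
Final reachable set {A, B, C} has 3 states.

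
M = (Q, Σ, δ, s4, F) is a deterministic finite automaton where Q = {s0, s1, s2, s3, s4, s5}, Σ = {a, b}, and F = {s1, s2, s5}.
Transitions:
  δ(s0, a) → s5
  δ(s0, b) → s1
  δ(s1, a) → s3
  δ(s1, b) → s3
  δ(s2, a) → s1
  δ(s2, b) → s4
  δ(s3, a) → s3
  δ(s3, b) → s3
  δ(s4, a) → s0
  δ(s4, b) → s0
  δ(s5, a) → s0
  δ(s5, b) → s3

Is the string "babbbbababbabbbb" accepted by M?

rejected

s4 --b--> s0
s0 --a--> s5
s5 --b--> s3
s3 --b--> s3
s3 --b--> s3
s3 --b--> s3
s3 --a--> s3
s3 --b--> s3
s3 --a--> s3
s3 --b--> s3
s3 --b--> s3
s3 --a--> s3
s3 --b--> s3
s3 --b--> s3
s3 --b--> s3
s3 --b--> s3
End in state s3, which is not an accepting state.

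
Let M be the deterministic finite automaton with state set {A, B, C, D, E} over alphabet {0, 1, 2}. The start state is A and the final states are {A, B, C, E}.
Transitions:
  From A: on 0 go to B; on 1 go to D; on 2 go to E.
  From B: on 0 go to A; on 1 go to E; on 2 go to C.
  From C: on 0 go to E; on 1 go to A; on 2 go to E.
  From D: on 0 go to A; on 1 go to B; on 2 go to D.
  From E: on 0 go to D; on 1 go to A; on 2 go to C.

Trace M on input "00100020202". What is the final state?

A --0--> B
B --0--> A
A --1--> D
D --0--> A
A --0--> B
B --0--> A
A --2--> E
E --0--> D
D --2--> D
D --0--> A
A --2--> E

E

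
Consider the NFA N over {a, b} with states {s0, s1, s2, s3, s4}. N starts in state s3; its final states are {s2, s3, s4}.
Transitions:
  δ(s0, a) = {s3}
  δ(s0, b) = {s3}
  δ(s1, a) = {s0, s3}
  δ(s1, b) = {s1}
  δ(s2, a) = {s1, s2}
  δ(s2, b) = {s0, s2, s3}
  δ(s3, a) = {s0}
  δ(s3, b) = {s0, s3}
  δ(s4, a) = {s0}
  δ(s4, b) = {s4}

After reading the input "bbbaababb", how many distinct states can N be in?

2

Start: {s3}
read b: {s0, s3}
read b: {s0, s3}
read b: {s0, s3}
read a: {s0, s3}
read a: {s0, s3}
read b: {s0, s3}
read a: {s0, s3}
read b: {s0, s3}
read b: {s0, s3}
Final reachable set {s0, s3} has 2 states.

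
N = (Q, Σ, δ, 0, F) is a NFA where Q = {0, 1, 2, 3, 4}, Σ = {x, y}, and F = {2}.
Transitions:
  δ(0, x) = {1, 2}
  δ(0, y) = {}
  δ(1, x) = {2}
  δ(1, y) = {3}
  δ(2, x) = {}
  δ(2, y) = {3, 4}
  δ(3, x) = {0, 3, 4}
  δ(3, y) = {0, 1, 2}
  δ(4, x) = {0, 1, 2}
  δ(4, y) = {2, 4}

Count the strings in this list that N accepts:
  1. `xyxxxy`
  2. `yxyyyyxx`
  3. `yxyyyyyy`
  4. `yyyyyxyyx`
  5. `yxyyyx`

`xyxxxy`: accepted
`yxyyyyxx`: rejected
`yxyyyyyy`: rejected
`yyyyyxyyx`: rejected
`yxyyyx`: rejected

1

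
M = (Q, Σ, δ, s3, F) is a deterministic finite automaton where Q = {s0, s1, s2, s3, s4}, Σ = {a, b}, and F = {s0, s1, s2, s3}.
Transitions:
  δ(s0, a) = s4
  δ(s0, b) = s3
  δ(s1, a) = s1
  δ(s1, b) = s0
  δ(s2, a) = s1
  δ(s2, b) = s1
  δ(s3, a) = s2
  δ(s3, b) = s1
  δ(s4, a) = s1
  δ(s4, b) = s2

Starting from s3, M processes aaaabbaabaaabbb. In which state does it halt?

s3 --a--> s2
s2 --a--> s1
s1 --a--> s1
s1 --a--> s1
s1 --b--> s0
s0 --b--> s3
s3 --a--> s2
s2 --a--> s1
s1 --b--> s0
s0 --a--> s4
s4 --a--> s1
s1 --a--> s1
s1 --b--> s0
s0 --b--> s3
s3 --b--> s1

s1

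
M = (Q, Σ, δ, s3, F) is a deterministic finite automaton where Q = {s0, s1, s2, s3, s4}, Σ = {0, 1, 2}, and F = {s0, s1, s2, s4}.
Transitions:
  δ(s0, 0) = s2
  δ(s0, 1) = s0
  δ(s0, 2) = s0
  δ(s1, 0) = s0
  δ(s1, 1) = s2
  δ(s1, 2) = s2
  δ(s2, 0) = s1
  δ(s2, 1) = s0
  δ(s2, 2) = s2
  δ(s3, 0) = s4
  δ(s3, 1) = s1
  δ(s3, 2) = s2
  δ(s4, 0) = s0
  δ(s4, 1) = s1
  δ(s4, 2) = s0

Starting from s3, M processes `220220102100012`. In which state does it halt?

s3 --2--> s2
s2 --2--> s2
s2 --0--> s1
s1 --2--> s2
s2 --2--> s2
s2 --0--> s1
s1 --1--> s2
s2 --0--> s1
s1 --2--> s2
s2 --1--> s0
s0 --0--> s2
s2 --0--> s1
s1 --0--> s0
s0 --1--> s0
s0 --2--> s0

s0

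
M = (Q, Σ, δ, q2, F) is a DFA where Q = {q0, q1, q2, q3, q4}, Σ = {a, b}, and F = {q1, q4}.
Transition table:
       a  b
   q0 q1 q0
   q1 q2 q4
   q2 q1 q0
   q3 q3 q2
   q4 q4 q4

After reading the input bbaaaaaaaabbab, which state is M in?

q4

q2 --b--> q0
q0 --b--> q0
q0 --a--> q1
q1 --a--> q2
q2 --a--> q1
q1 --a--> q2
q2 --a--> q1
q1 --a--> q2
q2 --a--> q1
q1 --a--> q2
q2 --b--> q0
q0 --b--> q0
q0 --a--> q1
q1 --b--> q4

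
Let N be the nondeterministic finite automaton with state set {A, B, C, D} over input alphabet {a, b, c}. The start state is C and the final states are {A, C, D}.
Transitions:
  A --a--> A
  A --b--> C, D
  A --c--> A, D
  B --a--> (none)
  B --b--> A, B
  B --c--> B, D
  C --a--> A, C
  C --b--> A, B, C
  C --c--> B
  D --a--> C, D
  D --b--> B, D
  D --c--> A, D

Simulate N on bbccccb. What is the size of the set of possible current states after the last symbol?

Start: {C}
read b: {A, B, C}
read b: {A, B, C, D}
read c: {A, B, D}
read c: {A, B, D}
read c: {A, B, D}
read c: {A, B, D}
read b: {A, B, C, D}
Final reachable set {A, B, C, D} has 4 states.

4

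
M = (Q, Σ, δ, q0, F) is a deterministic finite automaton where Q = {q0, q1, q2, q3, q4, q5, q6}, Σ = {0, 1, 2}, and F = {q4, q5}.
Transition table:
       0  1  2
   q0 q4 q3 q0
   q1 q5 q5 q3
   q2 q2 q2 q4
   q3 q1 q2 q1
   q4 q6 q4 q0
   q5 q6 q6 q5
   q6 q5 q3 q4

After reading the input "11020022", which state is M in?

q0 --1--> q3
q3 --1--> q2
q2 --0--> q2
q2 --2--> q4
q4 --0--> q6
q6 --0--> q5
q5 --2--> q5
q5 --2--> q5

q5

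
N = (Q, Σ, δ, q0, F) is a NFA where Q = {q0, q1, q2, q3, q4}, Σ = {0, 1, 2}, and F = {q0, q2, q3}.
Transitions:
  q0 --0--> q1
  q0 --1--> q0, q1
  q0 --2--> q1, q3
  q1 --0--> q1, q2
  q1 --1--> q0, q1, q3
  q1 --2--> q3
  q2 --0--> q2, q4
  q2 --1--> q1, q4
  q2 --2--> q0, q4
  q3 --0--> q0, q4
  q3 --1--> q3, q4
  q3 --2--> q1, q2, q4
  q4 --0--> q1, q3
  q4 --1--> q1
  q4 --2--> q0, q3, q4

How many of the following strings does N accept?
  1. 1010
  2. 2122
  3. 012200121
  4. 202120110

1010: accepted
2122: accepted
012200121: accepted
202120110: accepted

4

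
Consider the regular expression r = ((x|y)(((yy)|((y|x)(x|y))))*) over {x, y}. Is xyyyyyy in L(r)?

Split as x·yyyyyy: (x|y) matches x and (((yy)|((y|x)(x|y))))* matches yyyyyy.

yes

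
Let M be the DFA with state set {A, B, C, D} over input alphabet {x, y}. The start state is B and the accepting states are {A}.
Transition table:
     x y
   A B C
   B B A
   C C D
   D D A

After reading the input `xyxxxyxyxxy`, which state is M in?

B --x--> B
B --y--> A
A --x--> B
B --x--> B
B --x--> B
B --y--> A
A --x--> B
B --y--> A
A --x--> B
B --x--> B
B --y--> A

A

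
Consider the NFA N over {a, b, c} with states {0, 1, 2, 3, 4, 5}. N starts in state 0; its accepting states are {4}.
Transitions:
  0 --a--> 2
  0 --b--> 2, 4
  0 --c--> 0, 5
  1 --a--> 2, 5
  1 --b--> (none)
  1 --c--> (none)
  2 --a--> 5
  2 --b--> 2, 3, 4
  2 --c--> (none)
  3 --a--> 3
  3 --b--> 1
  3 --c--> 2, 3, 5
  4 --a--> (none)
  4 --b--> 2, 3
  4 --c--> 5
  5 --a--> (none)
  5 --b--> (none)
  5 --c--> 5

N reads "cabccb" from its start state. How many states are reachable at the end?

4

Start: {0}
read c: {0, 5}
read a: {2}
read b: {2, 3, 4}
read c: {2, 3, 5}
read c: {2, 3, 5}
read b: {1, 2, 3, 4}
Final reachable set {1, 2, 3, 4} has 4 states.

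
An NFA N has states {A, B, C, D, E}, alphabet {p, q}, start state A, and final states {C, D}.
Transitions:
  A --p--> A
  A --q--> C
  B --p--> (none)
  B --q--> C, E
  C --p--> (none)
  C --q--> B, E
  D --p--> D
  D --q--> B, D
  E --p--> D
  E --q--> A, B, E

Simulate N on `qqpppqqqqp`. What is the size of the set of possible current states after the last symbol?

Start: {A}
read q: {C}
read q: {B, E}
read p: {D}
read p: {D}
read p: {D}
read q: {B, D}
read q: {B, C, D, E}
read q: {A, B, C, D, E}
read q: {A, B, C, D, E}
read p: {A, D}
Final reachable set {A, D} has 2 states.

2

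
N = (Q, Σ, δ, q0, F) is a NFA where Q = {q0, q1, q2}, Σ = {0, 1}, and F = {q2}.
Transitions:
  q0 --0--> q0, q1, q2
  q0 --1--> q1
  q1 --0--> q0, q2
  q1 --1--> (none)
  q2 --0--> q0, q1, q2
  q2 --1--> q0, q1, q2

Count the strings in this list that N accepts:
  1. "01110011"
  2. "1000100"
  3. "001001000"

"01110011": accepted
"1000100": accepted
"001001000": accepted

3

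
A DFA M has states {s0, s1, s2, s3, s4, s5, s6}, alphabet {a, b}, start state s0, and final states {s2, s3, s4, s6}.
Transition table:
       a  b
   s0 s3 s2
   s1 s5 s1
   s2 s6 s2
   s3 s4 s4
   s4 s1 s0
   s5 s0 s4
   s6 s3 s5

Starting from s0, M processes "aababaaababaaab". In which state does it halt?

s0

s0 --a--> s3
s3 --a--> s4
s4 --b--> s0
s0 --a--> s3
s3 --b--> s4
s4 --a--> s1
s1 --a--> s5
s5 --a--> s0
s0 --b--> s2
s2 --a--> s6
s6 --b--> s5
s5 --a--> s0
s0 --a--> s3
s3 --a--> s4
s4 --b--> s0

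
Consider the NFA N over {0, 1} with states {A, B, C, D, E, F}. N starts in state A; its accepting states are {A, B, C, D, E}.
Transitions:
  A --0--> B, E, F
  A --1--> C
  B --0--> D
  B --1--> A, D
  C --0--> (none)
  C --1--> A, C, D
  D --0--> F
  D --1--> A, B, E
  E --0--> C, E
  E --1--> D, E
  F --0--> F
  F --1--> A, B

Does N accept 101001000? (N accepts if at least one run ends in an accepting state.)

rejected

Start: {A}
read 1: {C}
read 0: {}
The reachable set is empty and stays empty for the remaining 7 symbols.
Reachable ∩ accepting = {} — empty.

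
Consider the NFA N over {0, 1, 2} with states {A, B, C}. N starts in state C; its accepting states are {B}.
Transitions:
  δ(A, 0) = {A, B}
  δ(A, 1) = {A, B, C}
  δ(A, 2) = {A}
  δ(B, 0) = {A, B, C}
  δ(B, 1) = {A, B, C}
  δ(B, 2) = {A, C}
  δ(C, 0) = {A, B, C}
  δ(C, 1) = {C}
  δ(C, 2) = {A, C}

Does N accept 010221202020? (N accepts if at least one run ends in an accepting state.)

Start: {C}
read 0: {A, B, C}
read 1: {A, B, C}
read 0: {A, B, C}
read 2: {A, C}
read 2: {A, C}
read 1: {A, B, C}
read 2: {A, C}
read 0: {A, B, C}
read 2: {A, C}
read 0: {A, B, C}
read 2: {A, C}
read 0: {A, B, C}
Reachable ∩ accepting = {B} — nonempty.

accepted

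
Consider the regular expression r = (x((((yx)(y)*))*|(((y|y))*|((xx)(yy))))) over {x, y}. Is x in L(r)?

yes

Split as x·ε: x matches x and ((((yx)(y)*))*|(((y|y))*|((xx)(yy)))) matches ε.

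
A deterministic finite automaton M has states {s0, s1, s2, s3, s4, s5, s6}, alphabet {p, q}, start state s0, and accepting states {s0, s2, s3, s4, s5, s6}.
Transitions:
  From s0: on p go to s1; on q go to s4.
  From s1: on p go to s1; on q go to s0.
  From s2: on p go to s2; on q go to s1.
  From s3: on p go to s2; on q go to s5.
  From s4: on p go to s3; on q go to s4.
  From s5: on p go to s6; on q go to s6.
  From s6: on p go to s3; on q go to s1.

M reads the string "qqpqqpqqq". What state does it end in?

s1

s0 --q--> s4
s4 --q--> s4
s4 --p--> s3
s3 --q--> s5
s5 --q--> s6
s6 --p--> s3
s3 --q--> s5
s5 --q--> s6
s6 --q--> s1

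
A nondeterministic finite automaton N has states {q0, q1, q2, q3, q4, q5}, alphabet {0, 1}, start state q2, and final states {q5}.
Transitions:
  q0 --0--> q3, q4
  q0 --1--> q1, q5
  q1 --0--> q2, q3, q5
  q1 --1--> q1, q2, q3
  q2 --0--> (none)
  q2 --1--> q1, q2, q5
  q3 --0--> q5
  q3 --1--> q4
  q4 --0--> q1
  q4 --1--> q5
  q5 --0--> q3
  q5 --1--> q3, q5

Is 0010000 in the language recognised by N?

Start: {q2}
read 0: {}
The reachable set is empty and stays empty for the remaining 6 symbols.
Reachable ∩ accepting = {} — empty.

rejected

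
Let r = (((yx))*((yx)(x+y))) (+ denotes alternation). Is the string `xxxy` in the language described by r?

no

No split of xxxy into u·v has ((yx))* matching u and ((yx)(x+y)) matching v.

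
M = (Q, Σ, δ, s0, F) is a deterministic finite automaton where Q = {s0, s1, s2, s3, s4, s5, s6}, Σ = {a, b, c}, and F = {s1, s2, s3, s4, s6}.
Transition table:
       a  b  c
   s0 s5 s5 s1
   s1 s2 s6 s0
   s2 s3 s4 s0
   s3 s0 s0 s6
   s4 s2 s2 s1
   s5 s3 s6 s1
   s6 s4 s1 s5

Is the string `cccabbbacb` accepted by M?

rejected

s0 --c--> s1
s1 --c--> s0
s0 --c--> s1
s1 --a--> s2
s2 --b--> s4
s4 --b--> s2
s2 --b--> s4
s4 --a--> s2
s2 --c--> s0
s0 --b--> s5
End in state s5, which is not an accepting state.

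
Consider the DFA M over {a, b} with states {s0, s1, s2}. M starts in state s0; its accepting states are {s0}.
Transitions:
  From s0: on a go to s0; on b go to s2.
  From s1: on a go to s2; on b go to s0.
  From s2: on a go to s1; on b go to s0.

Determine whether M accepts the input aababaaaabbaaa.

accepted

s0 --a--> s0
s0 --a--> s0
s0 --b--> s2
s2 --a--> s1
s1 --b--> s0
s0 --a--> s0
s0 --a--> s0
s0 --a--> s0
s0 --a--> s0
s0 --b--> s2
s2 --b--> s0
s0 --a--> s0
s0 --a--> s0
s0 --a--> s0
End in state s0, which is an accepting state.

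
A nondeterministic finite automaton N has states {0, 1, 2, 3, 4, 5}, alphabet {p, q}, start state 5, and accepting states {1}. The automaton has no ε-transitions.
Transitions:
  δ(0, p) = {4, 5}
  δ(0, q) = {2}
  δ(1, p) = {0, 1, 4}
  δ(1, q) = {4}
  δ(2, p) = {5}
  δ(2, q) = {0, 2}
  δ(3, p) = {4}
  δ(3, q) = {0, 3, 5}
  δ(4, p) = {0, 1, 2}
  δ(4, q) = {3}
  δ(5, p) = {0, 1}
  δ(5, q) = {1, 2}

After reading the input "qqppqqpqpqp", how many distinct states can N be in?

5

Start: {5}
read q: {1, 2}
read q: {0, 2, 4}
read p: {0, 1, 2, 4, 5}
read p: {0, 1, 2, 4, 5}
read q: {0, 1, 2, 3, 4}
read q: {0, 2, 3, 4, 5}
read p: {0, 1, 2, 4, 5}
read q: {0, 1, 2, 3, 4}
read p: {0, 1, 2, 4, 5}
read q: {0, 1, 2, 3, 4}
read p: {0, 1, 2, 4, 5}
Final reachable set {0, 1, 2, 4, 5} has 5 states.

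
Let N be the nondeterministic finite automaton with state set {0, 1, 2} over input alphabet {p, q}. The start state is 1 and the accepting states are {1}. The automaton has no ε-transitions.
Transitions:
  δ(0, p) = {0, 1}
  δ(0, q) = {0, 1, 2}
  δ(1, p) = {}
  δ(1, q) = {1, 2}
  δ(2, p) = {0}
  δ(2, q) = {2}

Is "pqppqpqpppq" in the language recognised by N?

rejected

Start: {1}
read p: {}
The reachable set is empty and stays empty for the remaining 10 symbols.
Reachable ∩ accepting = {} — empty.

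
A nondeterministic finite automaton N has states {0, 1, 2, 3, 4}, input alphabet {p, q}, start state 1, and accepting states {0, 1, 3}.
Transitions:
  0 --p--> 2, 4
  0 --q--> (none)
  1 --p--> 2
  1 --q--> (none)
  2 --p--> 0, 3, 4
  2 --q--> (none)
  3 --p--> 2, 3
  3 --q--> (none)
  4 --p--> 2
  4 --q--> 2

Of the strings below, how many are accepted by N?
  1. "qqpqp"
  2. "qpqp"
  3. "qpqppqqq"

"qqpqp": rejected
"qpqp": rejected
"qpqppqqq": rejected

0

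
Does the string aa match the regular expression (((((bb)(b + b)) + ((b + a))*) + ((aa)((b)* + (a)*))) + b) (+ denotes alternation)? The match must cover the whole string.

The left alternative ((((bb)(b+b))+((b+a))*)+((aa)((b)*+(a)*))) matches aa.

yes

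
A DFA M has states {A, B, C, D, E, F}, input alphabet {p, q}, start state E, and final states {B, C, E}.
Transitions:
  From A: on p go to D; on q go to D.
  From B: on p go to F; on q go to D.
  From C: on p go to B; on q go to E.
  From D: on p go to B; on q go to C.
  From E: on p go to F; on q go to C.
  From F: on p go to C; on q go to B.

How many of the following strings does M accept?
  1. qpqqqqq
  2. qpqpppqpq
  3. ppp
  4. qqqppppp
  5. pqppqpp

qpqqqqq: accepted
qpqpppqpq: accepted
ppp: accepted
qqqppppp: rejected
pqppqpp: accepted

4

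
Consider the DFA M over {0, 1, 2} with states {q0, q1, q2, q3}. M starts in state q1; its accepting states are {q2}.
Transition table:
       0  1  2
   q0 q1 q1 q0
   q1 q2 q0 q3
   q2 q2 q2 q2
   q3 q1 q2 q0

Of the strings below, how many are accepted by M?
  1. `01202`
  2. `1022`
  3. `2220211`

`01202`: accepted
`1022`: rejected
`2220211`: accepted

2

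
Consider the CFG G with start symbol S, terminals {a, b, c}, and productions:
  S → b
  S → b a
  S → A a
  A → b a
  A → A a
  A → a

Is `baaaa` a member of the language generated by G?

S ⇒ Aa ⇒ Aaa ⇒ Aaaa ⇒ baaaa

yes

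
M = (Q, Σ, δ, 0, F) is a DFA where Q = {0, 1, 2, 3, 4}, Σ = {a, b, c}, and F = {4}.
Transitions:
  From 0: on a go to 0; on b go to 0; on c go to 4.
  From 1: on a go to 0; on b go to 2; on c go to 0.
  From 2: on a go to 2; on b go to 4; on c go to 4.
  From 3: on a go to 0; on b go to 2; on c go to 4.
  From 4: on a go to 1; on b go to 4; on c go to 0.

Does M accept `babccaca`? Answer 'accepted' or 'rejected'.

rejected

0 --b--> 0
0 --a--> 0
0 --b--> 0
0 --c--> 4
4 --c--> 0
0 --a--> 0
0 --c--> 4
4 --a--> 1
End in state 1, which is not an accepting state.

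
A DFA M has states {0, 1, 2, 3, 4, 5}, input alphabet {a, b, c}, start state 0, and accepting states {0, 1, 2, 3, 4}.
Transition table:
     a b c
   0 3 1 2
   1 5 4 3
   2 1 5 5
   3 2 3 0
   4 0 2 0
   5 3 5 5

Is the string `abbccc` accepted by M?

rejected

0 --a--> 3
3 --b--> 3
3 --b--> 3
3 --c--> 0
0 --c--> 2
2 --c--> 5
End in state 5, which is not an accepting state.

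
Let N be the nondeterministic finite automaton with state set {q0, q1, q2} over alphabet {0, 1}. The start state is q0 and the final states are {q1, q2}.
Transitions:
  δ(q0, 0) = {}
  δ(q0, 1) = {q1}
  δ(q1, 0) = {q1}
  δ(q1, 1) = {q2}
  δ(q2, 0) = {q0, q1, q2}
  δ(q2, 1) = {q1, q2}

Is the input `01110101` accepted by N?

rejected

Start: {q0}
read 0: {}
The reachable set is empty and stays empty for the remaining 7 symbols.
Reachable ∩ accepting = {} — empty.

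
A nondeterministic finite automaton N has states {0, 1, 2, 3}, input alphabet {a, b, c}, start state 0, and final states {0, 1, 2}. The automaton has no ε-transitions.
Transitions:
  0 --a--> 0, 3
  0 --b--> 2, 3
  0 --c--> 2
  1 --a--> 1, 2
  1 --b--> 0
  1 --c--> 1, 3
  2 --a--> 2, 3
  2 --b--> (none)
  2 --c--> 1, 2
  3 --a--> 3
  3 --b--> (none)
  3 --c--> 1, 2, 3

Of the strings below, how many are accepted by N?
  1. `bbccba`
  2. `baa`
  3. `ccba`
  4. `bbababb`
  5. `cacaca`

3

`bbccba`: rejected
`baa`: accepted
`ccba`: accepted
`bbababb`: rejected
`cacaca`: accepted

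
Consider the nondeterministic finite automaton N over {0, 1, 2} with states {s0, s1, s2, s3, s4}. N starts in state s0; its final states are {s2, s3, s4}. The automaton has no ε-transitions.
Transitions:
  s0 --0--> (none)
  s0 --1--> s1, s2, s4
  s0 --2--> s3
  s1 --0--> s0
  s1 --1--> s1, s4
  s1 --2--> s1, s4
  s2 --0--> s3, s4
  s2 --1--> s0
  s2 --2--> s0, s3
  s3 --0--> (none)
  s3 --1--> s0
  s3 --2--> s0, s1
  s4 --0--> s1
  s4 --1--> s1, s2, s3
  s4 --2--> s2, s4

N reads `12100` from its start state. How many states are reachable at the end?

Start: {s0}
read 1: {s1, s2, s4}
read 2: {s0, s1, s2, s3, s4}
read 1: {s0, s1, s2, s3, s4}
read 0: {s0, s1, s3, s4}
read 0: {s0, s1}
Final reachable set {s0, s1} has 2 states.

2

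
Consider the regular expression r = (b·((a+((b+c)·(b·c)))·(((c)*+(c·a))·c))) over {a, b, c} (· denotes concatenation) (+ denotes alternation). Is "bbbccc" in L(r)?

Split as b·bbccc: b matches b and ((a+((b+c)·(b·c)))·(((c)*+(c·a))·c)) matches bbccc.

yes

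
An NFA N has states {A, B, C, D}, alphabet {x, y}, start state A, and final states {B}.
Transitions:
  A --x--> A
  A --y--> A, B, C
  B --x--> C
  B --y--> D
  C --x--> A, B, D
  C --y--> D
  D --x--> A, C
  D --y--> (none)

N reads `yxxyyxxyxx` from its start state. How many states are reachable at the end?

4

Start: {A}
read y: {A, B, C}
read x: {A, B, C, D}
read x: {A, B, C, D}
read y: {A, B, C, D}
read y: {A, B, C, D}
read x: {A, B, C, D}
read x: {A, B, C, D}
read y: {A, B, C, D}
read x: {A, B, C, D}
read x: {A, B, C, D}
Final reachable set {A, B, C, D} has 4 states.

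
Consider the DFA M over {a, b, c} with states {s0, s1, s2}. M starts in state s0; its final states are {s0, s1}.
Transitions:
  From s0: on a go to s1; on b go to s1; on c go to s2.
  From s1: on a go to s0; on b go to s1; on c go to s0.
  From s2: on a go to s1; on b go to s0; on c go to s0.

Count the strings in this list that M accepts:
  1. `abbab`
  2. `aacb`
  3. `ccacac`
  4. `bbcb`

4

`abbab`: accepted
`aacb`: accepted
`ccacac`: accepted
`bbcb`: accepted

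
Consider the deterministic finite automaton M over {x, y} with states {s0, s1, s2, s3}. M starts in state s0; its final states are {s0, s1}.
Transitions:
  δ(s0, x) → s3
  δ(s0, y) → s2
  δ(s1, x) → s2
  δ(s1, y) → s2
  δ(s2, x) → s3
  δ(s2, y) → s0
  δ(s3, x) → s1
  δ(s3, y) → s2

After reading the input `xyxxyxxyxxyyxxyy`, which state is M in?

s0 --x--> s3
s3 --y--> s2
s2 --x--> s3
s3 --x--> s1
s1 --y--> s2
s2 --x--> s3
s3 --x--> s1
s1 --y--> s2
s2 --x--> s3
s3 --x--> s1
s1 --y--> s2
s2 --y--> s0
s0 --x--> s3
s3 --x--> s1
s1 --y--> s2
s2 --y--> s0

s0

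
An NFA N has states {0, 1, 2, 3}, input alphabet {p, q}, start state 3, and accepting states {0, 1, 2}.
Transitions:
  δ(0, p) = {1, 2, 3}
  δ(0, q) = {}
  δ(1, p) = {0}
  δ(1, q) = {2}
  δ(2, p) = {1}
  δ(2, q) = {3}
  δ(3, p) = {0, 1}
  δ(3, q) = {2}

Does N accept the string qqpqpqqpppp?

Start: {3}
read q: {2}
read q: {3}
read p: {0, 1}
read q: {2}
read p: {1}
read q: {2}
read q: {3}
read p: {0, 1}
read p: {0, 1, 2, 3}
read p: {0, 1, 2, 3}
read p: {0, 1, 2, 3}
Reachable ∩ accepting = {0, 1, 2} — nonempty.

accepted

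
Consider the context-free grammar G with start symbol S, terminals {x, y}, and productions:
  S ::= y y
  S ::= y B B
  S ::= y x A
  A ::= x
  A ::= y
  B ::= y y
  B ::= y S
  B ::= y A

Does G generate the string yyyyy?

S ⇒ yBB ⇒ yyyB ⇒ yyyyy

yes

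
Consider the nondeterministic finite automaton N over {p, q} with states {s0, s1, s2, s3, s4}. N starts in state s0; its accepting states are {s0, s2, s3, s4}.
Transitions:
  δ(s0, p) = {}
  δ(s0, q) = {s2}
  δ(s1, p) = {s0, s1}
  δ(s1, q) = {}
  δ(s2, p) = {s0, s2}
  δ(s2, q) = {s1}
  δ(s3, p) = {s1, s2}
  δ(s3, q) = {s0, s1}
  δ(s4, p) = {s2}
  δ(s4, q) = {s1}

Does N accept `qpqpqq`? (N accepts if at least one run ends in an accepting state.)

rejected

Start: {s0}
read q: {s2}
read p: {s0, s2}
read q: {s1, s2}
read p: {s0, s1, s2}
read q: {s1, s2}
read q: {s1}
Reachable ∩ accepting = {} — empty.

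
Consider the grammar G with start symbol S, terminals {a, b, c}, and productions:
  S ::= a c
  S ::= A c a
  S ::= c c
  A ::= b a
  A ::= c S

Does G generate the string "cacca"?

yes

S ⇒ Aca ⇒ cSca ⇒ cacca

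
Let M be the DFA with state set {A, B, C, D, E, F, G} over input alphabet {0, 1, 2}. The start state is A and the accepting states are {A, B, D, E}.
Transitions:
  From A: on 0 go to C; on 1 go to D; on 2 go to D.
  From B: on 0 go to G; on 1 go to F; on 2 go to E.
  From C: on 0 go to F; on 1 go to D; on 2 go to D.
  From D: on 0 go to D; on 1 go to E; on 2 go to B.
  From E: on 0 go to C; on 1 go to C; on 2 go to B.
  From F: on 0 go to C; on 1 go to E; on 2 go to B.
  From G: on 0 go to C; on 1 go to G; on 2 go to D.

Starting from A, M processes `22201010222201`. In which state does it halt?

A --2--> D
D --2--> B
B --2--> E
E --0--> C
C --1--> D
D --0--> D
D --1--> E
E --0--> C
C --2--> D
D --2--> B
B --2--> E
E --2--> B
B --0--> G
G --1--> G

G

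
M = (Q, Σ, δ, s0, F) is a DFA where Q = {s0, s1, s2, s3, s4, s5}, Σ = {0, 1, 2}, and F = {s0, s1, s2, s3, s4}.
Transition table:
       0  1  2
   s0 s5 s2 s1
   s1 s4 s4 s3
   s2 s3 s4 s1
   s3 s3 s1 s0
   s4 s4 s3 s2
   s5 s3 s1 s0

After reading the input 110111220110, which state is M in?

s0 --1--> s2
s2 --1--> s4
s4 --0--> s4
s4 --1--> s3
s3 --1--> s1
s1 --1--> s4
s4 --2--> s2
s2 --2--> s1
s1 --0--> s4
s4 --1--> s3
s3 --1--> s1
s1 --0--> s4

s4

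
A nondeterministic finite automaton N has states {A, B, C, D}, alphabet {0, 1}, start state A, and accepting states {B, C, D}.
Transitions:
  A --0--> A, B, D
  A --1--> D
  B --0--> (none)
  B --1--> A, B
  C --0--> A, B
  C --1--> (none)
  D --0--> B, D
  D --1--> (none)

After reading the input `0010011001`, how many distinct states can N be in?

3

Start: {A}
read 0: {A, B, D}
read 0: {A, B, D}
read 1: {A, B, D}
read 0: {A, B, D}
read 0: {A, B, D}
read 1: {A, B, D}
read 1: {A, B, D}
read 0: {A, B, D}
read 0: {A, B, D}
read 1: {A, B, D}
Final reachable set {A, B, D} has 3 states.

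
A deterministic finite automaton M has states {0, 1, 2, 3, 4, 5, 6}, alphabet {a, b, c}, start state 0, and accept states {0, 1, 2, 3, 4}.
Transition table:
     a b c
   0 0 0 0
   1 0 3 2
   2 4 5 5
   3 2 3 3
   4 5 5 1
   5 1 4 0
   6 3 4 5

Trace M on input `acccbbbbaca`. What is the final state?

0 --a--> 0
0 --c--> 0
0 --c--> 0
0 --c--> 0
0 --b--> 0
0 --b--> 0
0 --b--> 0
0 --b--> 0
0 --a--> 0
0 --c--> 0
0 --a--> 0

0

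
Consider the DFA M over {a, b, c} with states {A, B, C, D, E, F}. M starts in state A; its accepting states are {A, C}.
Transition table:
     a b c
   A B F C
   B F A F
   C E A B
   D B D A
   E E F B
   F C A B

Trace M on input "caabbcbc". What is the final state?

C

A --c--> C
C --a--> E
E --a--> E
E --b--> F
F --b--> A
A --c--> C
C --b--> A
A --c--> C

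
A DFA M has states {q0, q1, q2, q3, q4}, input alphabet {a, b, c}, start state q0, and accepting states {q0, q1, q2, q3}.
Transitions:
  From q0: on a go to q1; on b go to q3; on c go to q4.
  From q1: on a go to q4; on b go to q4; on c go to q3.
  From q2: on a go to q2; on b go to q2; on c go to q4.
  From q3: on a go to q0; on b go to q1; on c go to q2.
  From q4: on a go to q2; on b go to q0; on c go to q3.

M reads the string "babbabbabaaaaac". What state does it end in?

q4

q0 --b--> q3
q3 --a--> q0
q0 --b--> q3
q3 --b--> q1
q1 --a--> q4
q4 --b--> q0
q0 --b--> q3
q3 --a--> q0
q0 --b--> q3
q3 --a--> q0
q0 --a--> q1
q1 --a--> q4
q4 --a--> q2
q2 --a--> q2
q2 --c--> q4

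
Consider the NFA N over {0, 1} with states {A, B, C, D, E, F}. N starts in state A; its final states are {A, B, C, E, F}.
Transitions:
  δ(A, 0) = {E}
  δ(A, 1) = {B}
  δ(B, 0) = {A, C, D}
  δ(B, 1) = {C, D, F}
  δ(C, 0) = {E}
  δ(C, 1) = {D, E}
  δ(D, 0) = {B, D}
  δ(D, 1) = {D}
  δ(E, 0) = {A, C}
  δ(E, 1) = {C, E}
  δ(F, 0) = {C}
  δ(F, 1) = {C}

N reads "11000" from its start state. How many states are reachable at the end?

Start: {A}
read 1: {B}
read 1: {C, D, F}
read 0: {B, C, D, E}
read 0: {A, B, C, D, E}
read 0: {A, B, C, D, E}
Final reachable set {A, B, C, D, E} has 5 states.

5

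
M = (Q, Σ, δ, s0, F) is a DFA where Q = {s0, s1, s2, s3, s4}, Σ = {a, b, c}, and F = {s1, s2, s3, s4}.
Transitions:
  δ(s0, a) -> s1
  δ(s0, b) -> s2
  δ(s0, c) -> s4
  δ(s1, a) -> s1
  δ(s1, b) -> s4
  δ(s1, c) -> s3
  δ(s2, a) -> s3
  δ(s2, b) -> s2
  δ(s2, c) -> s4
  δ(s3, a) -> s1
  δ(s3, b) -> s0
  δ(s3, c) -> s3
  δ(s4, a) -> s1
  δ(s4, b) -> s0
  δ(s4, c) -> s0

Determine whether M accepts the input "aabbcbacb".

s0 --a--> s1
s1 --a--> s1
s1 --b--> s4
s4 --b--> s0
s0 --c--> s4
s4 --b--> s0
s0 --a--> s1
s1 --c--> s3
s3 --b--> s0
End in state s0, which is not an accepting state.

rejected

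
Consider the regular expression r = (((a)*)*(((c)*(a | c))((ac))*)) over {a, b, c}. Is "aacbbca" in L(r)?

no

No split of aacbbca into u·v has ((a)*)* matching u and (((c)*(a|c))((ac))*) matching v.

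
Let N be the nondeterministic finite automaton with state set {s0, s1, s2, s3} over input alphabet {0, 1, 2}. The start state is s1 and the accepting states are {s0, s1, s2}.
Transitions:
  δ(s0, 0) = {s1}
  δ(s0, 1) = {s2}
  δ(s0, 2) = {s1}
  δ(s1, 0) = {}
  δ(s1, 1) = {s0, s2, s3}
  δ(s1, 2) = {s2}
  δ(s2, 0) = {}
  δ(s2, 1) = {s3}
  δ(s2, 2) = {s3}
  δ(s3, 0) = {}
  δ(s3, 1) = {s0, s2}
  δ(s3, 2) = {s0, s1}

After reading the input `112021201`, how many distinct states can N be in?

Start: {s1}
read 1: {s0, s2, s3}
read 1: {s0, s2, s3}
read 2: {s0, s1, s3}
read 0: {s1}
read 2: {s2}
read 1: {s3}
read 2: {s0, s1}
read 0: {s1}
read 1: {s0, s2, s3}
Final reachable set {s0, s2, s3} has 3 states.

3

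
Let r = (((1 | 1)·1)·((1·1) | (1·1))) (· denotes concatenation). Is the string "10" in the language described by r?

no

No split of 10 into u·v has ((1|1)·1) matching u and ((1·1)|(1·1)) matching v.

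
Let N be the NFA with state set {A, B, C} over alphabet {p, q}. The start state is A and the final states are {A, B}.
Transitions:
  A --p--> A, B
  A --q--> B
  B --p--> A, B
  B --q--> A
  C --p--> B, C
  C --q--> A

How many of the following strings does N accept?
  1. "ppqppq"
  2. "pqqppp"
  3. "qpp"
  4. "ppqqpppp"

4

"ppqppq": accepted
"pqqppp": accepted
"qpp": accepted
"ppqqpppp": accepted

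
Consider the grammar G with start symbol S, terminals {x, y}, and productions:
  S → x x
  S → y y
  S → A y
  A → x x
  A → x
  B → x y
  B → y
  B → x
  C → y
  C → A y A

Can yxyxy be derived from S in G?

no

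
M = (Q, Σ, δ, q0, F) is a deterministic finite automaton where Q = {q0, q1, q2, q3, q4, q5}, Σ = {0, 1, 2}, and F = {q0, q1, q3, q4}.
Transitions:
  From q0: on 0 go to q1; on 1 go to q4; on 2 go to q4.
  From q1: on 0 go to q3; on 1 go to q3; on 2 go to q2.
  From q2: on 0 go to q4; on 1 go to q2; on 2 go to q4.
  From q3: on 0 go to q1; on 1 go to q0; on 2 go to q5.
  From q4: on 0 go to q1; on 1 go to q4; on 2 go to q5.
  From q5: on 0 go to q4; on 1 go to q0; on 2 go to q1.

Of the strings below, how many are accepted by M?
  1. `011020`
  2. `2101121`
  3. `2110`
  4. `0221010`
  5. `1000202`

4

`011020`: accepted
`2101121`: accepted
`2110`: accepted
`0221010`: accepted
`1000202`: rejected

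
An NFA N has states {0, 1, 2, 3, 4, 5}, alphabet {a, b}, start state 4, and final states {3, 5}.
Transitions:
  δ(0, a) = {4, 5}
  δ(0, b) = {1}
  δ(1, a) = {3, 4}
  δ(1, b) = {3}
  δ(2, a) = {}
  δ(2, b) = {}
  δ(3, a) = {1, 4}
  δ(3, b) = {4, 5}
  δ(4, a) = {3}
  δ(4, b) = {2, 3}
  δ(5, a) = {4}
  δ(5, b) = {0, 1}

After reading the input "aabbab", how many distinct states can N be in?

4

Start: {4}
read a: {3}
read a: {1, 4}
read b: {2, 3}
read b: {4, 5}
read a: {3, 4}
read b: {2, 3, 4, 5}
Final reachable set {2, 3, 4, 5} has 4 states.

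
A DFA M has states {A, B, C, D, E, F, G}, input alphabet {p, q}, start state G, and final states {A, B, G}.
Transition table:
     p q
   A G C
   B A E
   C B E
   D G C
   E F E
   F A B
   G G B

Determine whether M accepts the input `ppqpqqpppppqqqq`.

rejected

G --p--> G
G --p--> G
G --q--> B
B --p--> A
A --q--> C
C --q--> E
E --p--> F
F --p--> A
A --p--> G
G --p--> G
G --p--> G
G --q--> B
B --q--> E
E --q--> E
E --q--> E
End in state E, which is not an accepting state.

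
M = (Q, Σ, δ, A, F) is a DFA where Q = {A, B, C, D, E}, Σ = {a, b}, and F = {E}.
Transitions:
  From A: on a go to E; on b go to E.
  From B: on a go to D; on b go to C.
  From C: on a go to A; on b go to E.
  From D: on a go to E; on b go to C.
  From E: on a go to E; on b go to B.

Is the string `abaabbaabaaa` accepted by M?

A --a--> E
E --b--> B
B --a--> D
D --a--> E
E --b--> B
B --b--> C
C --a--> A
A --a--> E
E --b--> B
B --a--> D
D --a--> E
E --a--> E
End in state E, which is an accepting state.

accepted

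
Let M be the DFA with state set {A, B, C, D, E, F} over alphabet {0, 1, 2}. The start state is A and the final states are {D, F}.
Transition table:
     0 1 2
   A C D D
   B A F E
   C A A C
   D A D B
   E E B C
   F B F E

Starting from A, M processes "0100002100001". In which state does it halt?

A --0--> C
C --1--> A
A --0--> C
C --0--> A
A --0--> C
C --0--> A
A --2--> D
D --1--> D
D --0--> A
A --0--> C
C --0--> A
A --0--> C
C --1--> A

A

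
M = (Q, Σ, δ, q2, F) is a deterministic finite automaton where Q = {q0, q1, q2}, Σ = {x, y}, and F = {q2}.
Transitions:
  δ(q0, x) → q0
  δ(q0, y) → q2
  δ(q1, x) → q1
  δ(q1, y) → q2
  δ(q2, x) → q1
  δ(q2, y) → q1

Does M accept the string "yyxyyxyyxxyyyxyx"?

q2 --y--> q1
q1 --y--> q2
q2 --x--> q1
q1 --y--> q2
q2 --y--> q1
q1 --x--> q1
q1 --y--> q2
q2 --y--> q1
q1 --x--> q1
q1 --x--> q1
q1 --y--> q2
q2 --y--> q1
q1 --y--> q2
q2 --x--> q1
q1 --y--> q2
q2 --x--> q1
End in state q1, which is not an accepting state.

rejected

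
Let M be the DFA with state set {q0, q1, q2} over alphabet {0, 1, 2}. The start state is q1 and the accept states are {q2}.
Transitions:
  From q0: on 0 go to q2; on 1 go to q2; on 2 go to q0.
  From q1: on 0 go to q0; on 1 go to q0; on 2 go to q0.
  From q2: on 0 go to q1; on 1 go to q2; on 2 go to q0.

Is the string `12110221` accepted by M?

q1 --1--> q0
q0 --2--> q0
q0 --1--> q2
q2 --1--> q2
q2 --0--> q1
q1 --2--> q0
q0 --2--> q0
q0 --1--> q2
End in state q2, which is an accepting state.

accepted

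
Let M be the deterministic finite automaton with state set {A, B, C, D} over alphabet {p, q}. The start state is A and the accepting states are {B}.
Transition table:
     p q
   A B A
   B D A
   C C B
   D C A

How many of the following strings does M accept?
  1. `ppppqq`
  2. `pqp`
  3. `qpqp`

`ppppqq`: rejected
`pqp`: accepted
`qpqp`: accepted

2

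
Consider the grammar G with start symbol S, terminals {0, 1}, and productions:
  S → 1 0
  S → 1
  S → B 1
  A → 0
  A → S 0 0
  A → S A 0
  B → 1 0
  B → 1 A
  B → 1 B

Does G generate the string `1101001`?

yes

S ⇒ B1 ⇒ 1A1 ⇒ 1S001 ⇒ 1B1001 ⇒ 1101001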